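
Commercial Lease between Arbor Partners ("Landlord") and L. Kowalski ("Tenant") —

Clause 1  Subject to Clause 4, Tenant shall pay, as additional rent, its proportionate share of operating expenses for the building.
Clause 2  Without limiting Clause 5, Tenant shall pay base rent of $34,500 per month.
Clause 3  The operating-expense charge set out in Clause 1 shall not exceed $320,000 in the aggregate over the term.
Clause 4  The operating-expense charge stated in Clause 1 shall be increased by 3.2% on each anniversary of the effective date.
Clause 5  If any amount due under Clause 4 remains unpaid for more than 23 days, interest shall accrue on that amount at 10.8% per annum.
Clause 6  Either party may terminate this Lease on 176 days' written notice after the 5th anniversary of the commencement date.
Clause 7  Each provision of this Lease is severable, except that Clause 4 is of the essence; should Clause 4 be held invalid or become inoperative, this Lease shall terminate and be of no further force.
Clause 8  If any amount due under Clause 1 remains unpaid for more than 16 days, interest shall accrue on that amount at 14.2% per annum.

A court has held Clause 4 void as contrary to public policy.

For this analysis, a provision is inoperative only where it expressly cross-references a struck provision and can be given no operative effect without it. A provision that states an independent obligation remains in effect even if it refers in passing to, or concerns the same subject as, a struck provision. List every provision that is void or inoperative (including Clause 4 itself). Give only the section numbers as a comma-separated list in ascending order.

1, 2, 3, 4, 5, 6, 7, 8

Clause 4 is struck. The whole of Clause 5 is the default interest on the escalation of the operating-expense charge, defined by reference to Clause 4, so Clause 5 cannot stand once Clause 4 is removed. Clause 7 makes Clause 4 an essential term, and Clause 4 is the provision held invalid; under Clause 7, the entire Lease is therefore void. No provision of the Lease survives.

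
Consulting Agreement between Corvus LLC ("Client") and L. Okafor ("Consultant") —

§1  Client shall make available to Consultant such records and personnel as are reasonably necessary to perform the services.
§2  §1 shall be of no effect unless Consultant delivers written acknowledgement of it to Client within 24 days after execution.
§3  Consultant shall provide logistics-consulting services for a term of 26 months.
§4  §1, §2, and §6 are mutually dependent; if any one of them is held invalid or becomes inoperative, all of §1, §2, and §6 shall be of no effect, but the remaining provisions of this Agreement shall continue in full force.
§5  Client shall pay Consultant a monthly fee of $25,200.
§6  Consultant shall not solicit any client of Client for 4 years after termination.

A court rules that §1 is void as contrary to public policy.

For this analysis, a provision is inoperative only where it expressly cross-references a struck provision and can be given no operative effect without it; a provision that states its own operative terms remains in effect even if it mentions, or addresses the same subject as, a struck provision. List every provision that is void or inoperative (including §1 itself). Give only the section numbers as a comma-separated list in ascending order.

§1 is struck. §2 operates only by reference to §1, so it falls with §1. §4 declares §1, §2, and §6 mutually dependent; since one of them has fallen, all of them are of no effect. That brings down §6 as well. The remainder continues in force under §4. That leaves §3, §4, and §5 in effect.

1, 2, 6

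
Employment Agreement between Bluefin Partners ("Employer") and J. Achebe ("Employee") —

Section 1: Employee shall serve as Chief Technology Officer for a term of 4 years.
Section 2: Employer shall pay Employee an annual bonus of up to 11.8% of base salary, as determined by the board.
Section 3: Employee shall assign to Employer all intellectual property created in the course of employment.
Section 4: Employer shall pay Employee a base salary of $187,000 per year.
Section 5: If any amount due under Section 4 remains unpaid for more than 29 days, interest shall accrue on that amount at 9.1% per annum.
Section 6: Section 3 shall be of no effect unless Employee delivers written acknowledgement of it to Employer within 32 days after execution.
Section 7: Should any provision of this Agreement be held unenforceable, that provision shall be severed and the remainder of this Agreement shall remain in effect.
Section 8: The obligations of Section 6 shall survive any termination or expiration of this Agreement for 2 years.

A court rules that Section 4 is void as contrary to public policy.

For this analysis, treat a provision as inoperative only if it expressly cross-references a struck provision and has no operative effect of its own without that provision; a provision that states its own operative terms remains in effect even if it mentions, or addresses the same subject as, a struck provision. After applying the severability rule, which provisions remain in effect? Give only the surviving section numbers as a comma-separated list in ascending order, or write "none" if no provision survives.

Section 4 is struck. The whole of Section 5 is the default interest on the base salary, defined by reference to Section 4, so Section 5 cannot stand once Section 4 is removed. Under the severability clause in Section 7, the remaining provisions continue in force. Section 1, Section 2, Section 3, Section 6, Section 7, and Section 8 remain in effect.

1, 2, 3, 6, 7, 8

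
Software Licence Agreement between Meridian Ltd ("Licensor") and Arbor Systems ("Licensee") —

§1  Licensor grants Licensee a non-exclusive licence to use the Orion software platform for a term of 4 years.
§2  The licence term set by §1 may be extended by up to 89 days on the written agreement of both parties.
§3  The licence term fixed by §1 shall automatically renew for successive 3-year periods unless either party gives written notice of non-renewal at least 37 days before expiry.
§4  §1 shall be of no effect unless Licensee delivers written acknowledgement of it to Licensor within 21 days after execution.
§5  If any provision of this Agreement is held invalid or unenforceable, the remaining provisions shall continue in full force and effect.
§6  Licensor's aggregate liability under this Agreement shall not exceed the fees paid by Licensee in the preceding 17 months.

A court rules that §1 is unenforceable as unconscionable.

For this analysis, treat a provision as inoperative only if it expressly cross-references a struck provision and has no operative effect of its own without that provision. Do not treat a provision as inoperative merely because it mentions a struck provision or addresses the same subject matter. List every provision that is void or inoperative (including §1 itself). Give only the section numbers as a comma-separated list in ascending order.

1, 2, 3, 4

§1 is struck. §2 does nothing except set the extension of the licence term by reference to §1; with §1 gone it has no independent effect and is inoperative. §3 operates only by reference to §1, so it falls with §1. §4 has no operative effect of its own apart from §1 and is therefore inoperative. §5 is a severability clause and preserves every provision that can still be given independent effect. That leaves §5 and §6 in effect.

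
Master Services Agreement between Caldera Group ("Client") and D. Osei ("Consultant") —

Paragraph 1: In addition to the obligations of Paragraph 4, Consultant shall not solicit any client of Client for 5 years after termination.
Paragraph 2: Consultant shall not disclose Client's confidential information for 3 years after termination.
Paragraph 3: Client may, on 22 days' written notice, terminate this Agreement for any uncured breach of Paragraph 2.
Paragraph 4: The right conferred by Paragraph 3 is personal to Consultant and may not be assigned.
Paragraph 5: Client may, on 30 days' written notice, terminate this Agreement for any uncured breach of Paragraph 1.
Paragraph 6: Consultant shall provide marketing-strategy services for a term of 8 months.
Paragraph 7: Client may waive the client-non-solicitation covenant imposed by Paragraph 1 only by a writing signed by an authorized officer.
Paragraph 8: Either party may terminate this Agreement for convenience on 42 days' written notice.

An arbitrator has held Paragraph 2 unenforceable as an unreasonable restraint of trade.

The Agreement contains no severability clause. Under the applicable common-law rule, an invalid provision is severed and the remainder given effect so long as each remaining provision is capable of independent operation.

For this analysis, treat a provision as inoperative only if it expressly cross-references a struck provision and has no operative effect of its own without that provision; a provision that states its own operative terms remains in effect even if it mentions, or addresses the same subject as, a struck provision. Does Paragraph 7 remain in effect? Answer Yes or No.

Paragraph 2 is struck. Paragraph 3 has no operative effect of its own apart from Paragraph 2 and is therefore inoperative. The only function of Paragraph 4 is the non-assignment of Paragraph 3, so it cannot stand once Paragraph 3 is removed. Although Paragraph 1 refers to Paragraph 4, its operative terms do not depend on Paragraph 4, so it remains in effect. Under the stated default rule, only provisions that cannot operate independently fall away; the rest are enforced. Paragraph 1, Paragraph 5, Paragraph 6, Paragraph 7, and Paragraph 8 remain in effect. Paragraph 7 is among the surviving provisions, so the answer is yes.

Yes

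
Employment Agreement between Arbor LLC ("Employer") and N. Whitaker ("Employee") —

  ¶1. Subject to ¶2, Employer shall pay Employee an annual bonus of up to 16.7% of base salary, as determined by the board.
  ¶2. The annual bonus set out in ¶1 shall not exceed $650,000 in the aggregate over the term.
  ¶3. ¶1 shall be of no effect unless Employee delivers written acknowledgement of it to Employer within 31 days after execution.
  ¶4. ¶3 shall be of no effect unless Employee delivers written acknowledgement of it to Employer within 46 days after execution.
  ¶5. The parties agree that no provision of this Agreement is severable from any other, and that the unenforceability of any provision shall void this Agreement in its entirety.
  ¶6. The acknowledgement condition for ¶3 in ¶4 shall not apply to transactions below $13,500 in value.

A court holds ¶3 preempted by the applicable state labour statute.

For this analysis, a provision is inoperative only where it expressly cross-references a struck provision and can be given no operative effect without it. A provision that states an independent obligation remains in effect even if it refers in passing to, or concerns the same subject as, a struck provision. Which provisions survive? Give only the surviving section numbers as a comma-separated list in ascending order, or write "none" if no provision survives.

¶3 is struck. ¶4 operates only by reference to ¶3, so it falls with ¶3. The whole of ¶6 is the carve-out from the acknowledgement condition for ¶3, defined by reference to ¶4, so ¶6 cannot stand once ¶4 is removed. ¶5 provides that the Agreement is not severable, so the invalidity of any one provision voids the entire Agreement. No provision of the Agreement survives.

none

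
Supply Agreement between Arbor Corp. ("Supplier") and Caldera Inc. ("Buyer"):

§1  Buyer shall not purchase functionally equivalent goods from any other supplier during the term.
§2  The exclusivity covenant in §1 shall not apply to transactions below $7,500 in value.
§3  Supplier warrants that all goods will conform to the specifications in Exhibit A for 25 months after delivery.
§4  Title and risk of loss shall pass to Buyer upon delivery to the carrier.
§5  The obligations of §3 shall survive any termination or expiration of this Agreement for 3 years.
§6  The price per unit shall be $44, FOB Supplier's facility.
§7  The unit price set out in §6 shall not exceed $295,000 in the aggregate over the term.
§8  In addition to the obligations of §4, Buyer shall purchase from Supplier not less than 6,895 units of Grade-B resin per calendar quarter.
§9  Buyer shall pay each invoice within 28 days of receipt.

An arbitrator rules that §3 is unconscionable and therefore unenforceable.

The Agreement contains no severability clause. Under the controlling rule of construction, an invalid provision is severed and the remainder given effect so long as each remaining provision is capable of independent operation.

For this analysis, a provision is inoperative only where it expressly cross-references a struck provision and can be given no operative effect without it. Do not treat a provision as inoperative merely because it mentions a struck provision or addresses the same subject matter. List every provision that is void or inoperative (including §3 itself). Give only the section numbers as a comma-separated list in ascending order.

§3 is struck. §5 merely fixes the survival period for §3; with §3 gone it has nothing to operate on and falls away. With no severability clause, the stated default rule severs what cannot stand and enforces each remaining provision that can operate on its own. The provisions still in force are §1, §2, §4, §6, §7, §8, and §9.

3, 5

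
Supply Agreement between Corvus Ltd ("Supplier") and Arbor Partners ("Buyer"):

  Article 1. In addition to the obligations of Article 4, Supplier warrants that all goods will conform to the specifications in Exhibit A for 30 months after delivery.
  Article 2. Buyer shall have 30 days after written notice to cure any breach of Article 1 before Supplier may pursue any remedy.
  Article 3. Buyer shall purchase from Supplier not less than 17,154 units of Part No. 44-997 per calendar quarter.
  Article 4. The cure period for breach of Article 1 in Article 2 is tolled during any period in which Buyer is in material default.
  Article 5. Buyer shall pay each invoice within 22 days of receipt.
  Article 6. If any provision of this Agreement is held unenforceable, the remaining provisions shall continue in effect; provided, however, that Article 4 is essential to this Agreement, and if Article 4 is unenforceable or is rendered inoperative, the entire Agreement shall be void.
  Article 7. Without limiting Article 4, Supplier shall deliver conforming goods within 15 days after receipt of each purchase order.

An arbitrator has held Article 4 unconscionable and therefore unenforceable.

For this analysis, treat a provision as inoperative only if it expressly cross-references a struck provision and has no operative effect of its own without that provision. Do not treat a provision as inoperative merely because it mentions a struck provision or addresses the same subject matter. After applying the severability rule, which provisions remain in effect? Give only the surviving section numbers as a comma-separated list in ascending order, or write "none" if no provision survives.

Article 4 is struck. Nothing else in the Agreement is defined by reference to Article 4. Article 6 makes Article 4 an essential term, and Article 4 is the provision held invalid; under Article 6, the entire Agreement is therefore void. No provision of the Agreement survives.

none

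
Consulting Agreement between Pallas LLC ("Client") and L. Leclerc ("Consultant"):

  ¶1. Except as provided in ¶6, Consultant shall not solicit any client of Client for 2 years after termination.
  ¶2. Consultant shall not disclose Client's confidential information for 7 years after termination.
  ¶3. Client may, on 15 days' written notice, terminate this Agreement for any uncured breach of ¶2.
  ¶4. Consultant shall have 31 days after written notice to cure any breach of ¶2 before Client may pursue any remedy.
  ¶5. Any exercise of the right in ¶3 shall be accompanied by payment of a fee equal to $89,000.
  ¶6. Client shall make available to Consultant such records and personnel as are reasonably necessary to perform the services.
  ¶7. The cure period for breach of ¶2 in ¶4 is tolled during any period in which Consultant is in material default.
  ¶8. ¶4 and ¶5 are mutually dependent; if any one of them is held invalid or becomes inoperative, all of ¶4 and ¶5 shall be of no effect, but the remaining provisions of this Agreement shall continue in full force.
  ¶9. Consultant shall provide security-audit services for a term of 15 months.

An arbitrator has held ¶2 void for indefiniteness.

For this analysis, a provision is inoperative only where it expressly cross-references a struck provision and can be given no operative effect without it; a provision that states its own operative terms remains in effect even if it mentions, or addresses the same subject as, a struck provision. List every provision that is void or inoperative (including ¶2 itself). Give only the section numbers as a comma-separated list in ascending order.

2, 3, 4, 5, 7

¶2 is struck. ¶3 operates only by reference to ¶2, so it falls with ¶2. ¶4 operates only by reference to ¶2, so it falls with ¶2. ¶5 merely fixes the exercise fee for ¶3; with ¶3 gone it has nothing to operate on and falls away. ¶7 does nothing except set the tolling of the cure period for breach of ¶2 by reference to ¶4; with ¶4 gone it has no independent effect and is inoperative. ¶8 declares ¶4 and ¶5 mutually dependent; since one of them has fallen, all of them are of no effect. The remainder continues in force under ¶8. That leaves ¶1, ¶6, ¶8, and ¶9 in effect.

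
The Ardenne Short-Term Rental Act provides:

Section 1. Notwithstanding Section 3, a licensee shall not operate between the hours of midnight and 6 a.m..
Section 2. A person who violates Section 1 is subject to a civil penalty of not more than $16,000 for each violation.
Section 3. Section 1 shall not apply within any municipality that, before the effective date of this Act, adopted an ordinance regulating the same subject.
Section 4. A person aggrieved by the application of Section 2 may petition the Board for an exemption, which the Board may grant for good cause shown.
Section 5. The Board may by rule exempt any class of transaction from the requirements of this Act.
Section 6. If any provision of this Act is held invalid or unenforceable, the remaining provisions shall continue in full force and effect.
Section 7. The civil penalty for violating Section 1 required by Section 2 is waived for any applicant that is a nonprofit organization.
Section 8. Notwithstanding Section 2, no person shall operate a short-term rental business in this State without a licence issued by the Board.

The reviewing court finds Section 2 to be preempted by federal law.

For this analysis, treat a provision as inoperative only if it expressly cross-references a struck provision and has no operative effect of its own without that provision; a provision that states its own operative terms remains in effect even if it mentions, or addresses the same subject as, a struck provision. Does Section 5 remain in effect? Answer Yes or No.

Section 2 is struck. Section 4 operates only by reference to Section 2, so it falls with Section 2. The whole of Section 7 is the nonprofit waiver of the civil penalty for violating Section 1, defined by reference to Section 2, so Section 7 cannot stand once Section 2 is removed. Section 8 mentions Section 2 but its own obligation stands independently of Section 2, so Section 8 is not affected. Under the severability clause in Section 6, the remaining provisions continue in force. The provisions still in force are Section 1, Section 3, Section 5, Section 6, and Section 8. Section 5 is among the surviving provisions, so the answer is yes.

Yes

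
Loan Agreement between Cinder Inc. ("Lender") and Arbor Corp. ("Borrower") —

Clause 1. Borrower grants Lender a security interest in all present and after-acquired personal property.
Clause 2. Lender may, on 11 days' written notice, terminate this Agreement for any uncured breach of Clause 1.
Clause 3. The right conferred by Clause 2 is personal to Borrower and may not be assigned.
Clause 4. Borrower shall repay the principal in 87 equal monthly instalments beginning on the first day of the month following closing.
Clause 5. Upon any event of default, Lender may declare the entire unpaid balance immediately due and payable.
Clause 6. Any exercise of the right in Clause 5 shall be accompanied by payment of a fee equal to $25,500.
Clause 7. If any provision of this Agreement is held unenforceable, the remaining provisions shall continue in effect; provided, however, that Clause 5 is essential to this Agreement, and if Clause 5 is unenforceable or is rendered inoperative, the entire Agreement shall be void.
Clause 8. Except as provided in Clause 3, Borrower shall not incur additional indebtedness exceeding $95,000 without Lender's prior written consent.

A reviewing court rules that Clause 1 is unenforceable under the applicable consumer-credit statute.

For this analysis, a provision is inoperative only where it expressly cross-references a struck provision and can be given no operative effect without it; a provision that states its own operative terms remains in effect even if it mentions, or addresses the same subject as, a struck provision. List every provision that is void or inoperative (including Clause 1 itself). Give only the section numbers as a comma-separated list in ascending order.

Clause 1 is struck. Clause 2 merely fixes the termination right for breach of Clause 1; with Clause 1 gone it has nothing to operate on and falls away. Clause 3 has no operative effect of its own apart from Clause 2 and is therefore inoperative. Clause 8 mentions Clause 3 but its own obligation stands independently of Clause 3, so Clause 8 is not affected. Clause 7 makes Clause 5 an essential term, but Clause 5 is unaffected, so the severability proviso in Clause 7 preserves the remaining provisions. Clause 4, Clause 5, Clause 6, Clause 7, and Clause 8 remain in effect.

1, 2, 3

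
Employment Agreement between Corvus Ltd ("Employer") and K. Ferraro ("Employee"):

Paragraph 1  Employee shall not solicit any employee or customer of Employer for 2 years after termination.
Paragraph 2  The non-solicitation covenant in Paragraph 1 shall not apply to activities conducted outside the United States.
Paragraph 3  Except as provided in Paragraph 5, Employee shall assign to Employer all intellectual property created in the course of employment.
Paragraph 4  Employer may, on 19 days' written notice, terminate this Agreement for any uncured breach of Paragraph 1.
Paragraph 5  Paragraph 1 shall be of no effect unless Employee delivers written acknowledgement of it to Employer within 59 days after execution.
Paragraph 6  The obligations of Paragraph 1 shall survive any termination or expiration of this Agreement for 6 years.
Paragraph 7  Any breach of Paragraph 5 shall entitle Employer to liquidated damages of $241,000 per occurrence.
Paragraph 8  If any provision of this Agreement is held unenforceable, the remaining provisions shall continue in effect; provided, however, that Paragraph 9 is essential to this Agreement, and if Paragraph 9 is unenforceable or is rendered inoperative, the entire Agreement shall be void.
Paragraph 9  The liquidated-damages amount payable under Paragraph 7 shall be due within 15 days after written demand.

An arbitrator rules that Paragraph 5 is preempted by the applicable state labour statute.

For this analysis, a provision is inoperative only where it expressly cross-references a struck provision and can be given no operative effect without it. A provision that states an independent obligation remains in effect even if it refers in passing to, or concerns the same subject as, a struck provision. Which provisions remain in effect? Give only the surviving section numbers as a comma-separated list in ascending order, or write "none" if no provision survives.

none

Paragraph 5 is struck. The whole of Paragraph 7 is the liquidated-damages amount, defined by reference to Paragraph 5, so Paragraph 7 cannot stand once Paragraph 5 is removed. Paragraph 9 has no operative effect of its own apart from Paragraph 7 and is therefore inoperative. Paragraph 8 makes Paragraph 9 an essential term, and Paragraph 9 has been rendered inoperative by the cascade; under Paragraph 8, the entire Agreement is therefore void. No provision of the Agreement survives.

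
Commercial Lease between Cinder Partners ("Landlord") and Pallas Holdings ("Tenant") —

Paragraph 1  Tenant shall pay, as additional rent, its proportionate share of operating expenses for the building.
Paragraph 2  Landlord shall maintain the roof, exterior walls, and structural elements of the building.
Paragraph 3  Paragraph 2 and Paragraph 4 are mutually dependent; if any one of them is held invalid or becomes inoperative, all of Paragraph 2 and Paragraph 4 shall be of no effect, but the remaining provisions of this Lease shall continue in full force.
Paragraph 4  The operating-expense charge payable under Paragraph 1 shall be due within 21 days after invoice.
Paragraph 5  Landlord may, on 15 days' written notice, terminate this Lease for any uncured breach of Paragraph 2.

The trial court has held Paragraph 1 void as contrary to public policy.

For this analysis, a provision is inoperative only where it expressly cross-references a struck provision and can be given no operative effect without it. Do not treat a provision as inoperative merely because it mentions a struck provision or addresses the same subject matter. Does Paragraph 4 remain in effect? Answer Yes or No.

No

Paragraph 1 is struck. Paragraph 4 operates only by reference to Paragraph 1, so it falls with Paragraph 1. Paragraph 3 declares Paragraph 2 and Paragraph 4 mutually dependent; since one of them has fallen, all of them are of no effect. That brings down Paragraph 2 as well. Paragraph 5 in turn depends solely on a provision now struck and likewise falls. The remainder continues in force under Paragraph 3. Only Paragraph 3 remains in effect. Paragraph 4 is among the inoperative provisions, so the answer is no.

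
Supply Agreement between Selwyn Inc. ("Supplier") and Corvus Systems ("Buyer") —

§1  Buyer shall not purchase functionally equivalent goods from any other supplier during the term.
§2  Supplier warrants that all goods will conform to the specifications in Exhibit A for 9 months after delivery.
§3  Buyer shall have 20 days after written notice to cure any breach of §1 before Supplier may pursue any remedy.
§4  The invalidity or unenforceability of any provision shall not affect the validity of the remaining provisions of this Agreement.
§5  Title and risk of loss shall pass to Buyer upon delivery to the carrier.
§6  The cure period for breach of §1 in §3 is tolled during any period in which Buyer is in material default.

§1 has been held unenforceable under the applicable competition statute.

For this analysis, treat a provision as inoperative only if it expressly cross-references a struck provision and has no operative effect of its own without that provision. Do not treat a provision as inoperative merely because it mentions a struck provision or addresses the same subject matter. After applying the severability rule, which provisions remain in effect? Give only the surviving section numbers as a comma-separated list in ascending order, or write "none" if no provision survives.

2, 4, 5

§1 is struck. §3 operates only by reference to §1, so it falls with §1. §6 has no operative effect of its own apart from §3 and is therefore inoperative. §4 is a severability clause and preserves every provision that can still be given independent effect. The provisions still in force are §2, §4, and §5.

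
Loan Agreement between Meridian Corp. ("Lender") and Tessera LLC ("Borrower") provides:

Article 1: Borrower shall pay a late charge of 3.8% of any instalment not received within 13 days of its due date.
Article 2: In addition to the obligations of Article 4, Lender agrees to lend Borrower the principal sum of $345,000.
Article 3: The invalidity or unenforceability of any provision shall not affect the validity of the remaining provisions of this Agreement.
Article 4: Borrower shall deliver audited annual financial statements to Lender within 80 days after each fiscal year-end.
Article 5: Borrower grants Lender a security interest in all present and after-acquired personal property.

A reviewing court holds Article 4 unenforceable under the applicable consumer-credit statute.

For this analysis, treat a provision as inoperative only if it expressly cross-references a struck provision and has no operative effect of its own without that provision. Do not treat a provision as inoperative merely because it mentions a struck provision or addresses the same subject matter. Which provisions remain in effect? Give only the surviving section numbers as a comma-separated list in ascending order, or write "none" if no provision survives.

Article 4 is struck. Article 2 mentions Article 4 but its own obligation stands independently of Article 4, so Article 2 is not affected. Nothing else in the Agreement is defined by reference to Article 4. Article 3 is a severability clause and preserves every provision that can still be given independent effect. Article 1, Article 2, Article 3, and Article 5 remain in effect.

1, 2, 3, 5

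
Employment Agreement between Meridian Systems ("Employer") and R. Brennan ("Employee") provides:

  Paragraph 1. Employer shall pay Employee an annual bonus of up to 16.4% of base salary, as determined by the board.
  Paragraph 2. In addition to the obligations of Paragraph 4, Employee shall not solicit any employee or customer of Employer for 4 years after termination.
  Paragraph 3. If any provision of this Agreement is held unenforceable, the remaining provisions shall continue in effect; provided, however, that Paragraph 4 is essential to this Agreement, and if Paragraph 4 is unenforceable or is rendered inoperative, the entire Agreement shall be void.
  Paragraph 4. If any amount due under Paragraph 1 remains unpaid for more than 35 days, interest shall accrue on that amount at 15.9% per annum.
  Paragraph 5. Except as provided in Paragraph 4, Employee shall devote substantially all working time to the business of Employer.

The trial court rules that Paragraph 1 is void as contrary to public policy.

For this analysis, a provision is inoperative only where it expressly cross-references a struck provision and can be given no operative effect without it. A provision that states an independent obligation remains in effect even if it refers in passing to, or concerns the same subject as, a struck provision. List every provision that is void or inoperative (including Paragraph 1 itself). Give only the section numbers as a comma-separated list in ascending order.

1, 2, 3, 4, 5

Paragraph 1 is struck. Paragraph 4 has no operative effect of its own apart from Paragraph 1 and is therefore inoperative. Paragraph 3 makes Paragraph 4 an essential term, and Paragraph 4 has been rendered inoperative by the cascade; under Paragraph 3, the entire Agreement is therefore void. No provision of the Agreement survives.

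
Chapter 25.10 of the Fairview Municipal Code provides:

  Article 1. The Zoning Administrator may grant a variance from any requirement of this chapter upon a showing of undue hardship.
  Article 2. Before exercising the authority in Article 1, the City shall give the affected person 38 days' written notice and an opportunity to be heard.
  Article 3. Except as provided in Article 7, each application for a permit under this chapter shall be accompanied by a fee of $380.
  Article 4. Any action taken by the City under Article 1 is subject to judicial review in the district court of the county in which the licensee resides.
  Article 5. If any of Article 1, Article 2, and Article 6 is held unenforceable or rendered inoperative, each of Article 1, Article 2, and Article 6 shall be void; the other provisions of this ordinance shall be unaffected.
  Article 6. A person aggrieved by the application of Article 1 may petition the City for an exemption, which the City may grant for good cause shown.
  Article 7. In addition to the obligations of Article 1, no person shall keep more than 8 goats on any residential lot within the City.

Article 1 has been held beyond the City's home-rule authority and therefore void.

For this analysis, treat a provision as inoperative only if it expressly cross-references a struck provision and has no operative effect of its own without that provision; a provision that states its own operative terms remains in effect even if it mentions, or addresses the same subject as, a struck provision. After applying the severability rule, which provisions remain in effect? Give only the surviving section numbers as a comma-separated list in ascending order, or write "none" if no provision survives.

Article 1 is struck. Article 2 operates only by reference to Article 1, so it falls with Article 1. The only function of Article 4 is the judicial-review right for Article 1, so it cannot stand once Article 1 is removed. Article 6 has no operative effect of its own apart from Article 1 and is therefore inoperative. Although Article 7 refers to Article 1, its operative terms do not depend on Article 1, so it remains in effect. Article 5 declares Article 1, Article 2, and Article 6 mutually dependent; since one of them has fallen, all of them are of no effect. The remainder continues in force under Article 5. Article 3, Article 5, and Article 7 remain in effect.

3, 5, 7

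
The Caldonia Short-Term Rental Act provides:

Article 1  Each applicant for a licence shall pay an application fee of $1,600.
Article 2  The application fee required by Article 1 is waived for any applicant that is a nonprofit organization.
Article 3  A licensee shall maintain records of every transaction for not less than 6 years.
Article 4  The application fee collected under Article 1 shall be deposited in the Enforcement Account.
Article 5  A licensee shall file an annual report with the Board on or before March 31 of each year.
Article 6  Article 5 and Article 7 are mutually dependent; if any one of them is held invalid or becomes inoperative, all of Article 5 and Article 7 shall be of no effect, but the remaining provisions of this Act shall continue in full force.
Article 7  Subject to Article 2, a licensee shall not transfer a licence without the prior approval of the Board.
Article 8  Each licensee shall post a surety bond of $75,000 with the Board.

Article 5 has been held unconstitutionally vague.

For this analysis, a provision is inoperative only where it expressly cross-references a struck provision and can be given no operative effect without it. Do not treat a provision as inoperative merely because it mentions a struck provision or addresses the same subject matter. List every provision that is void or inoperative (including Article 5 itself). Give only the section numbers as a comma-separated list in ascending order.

5, 7

Article 5 is struck. Nothing else in the Act is defined by reference to Article 5. Article 6 declares Article 5 and Article 7 mutually dependent; since one of them has fallen, all of them are of no effect. That brings down Article 7 as well. The remainder continues in force under Article 6. That leaves Article 1, Article 2, Article 3, Article 4, Article 6, and Article 8 in effect.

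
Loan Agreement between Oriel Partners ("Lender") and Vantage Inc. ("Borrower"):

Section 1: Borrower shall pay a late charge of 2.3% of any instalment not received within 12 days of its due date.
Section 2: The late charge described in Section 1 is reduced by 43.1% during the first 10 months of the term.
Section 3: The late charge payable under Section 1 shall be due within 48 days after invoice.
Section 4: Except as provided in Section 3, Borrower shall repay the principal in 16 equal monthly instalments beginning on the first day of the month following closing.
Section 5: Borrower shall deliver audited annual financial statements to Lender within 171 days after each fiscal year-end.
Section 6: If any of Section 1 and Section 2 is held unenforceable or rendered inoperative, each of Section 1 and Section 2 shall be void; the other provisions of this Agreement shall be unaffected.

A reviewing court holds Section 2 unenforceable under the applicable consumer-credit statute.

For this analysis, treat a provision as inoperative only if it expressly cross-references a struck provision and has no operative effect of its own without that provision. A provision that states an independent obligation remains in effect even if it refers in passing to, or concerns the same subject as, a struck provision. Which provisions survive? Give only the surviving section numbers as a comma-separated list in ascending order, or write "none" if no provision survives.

Section 2 is struck. Section 4 mentions Section 3 but its own obligation stands independently of Section 3, so Section 4 is not affected. No other provision's operative terms depend on Section 2. Section 6 declares Section 1 and Section 2 mutually dependent; since one of them has fallen, all of them are of no effect. That brings down Section 1 as well. Section 3 in turn depends solely on a provision now struck and likewise falls. The remainder continues in force under Section 6. That leaves Section 4, Section 5, and Section 6 in effect.

4, 5, 6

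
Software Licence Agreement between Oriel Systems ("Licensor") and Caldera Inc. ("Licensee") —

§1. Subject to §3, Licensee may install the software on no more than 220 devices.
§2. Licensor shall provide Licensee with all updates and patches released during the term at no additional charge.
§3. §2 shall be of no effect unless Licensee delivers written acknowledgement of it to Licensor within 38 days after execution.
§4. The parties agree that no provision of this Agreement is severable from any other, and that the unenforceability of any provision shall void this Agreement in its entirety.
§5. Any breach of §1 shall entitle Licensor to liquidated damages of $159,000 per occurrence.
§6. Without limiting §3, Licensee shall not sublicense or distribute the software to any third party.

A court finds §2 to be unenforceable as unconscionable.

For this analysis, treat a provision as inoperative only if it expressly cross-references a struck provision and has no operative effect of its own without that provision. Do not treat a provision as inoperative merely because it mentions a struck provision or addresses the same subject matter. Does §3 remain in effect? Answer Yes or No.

No

§2 is struck. §3 operates only by reference to §2, so it falls with §2. §4 provides that the Agreement is not severable, so the invalidity of any one provision voids the entire Agreement. No provision of the Agreement survives. §3 is among the inoperative provisions, so the answer is no.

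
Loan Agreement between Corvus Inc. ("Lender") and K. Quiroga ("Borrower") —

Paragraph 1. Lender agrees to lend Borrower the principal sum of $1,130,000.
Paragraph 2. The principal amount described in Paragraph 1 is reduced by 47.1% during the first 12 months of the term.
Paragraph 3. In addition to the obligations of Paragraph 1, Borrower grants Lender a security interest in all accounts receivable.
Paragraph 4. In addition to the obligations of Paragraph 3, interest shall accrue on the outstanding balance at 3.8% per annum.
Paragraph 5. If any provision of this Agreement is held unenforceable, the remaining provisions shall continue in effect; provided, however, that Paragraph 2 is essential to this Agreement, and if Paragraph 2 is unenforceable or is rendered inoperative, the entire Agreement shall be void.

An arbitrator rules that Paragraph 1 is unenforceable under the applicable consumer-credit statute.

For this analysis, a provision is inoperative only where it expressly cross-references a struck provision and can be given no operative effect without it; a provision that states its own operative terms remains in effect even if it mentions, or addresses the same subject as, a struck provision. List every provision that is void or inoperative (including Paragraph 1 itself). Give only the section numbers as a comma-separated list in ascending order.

Paragraph 1 is struck. The whole of Paragraph 2 is the introductory reduction to the principal amount, defined by reference to Paragraph 1, so Paragraph 2 cannot stand once Paragraph 1 is removed. Paragraph 5 makes Paragraph 2 an essential term, and Paragraph 2 has been rendered inoperative by the cascade; under Paragraph 5, the entire Agreement is therefore void. No provision of the Agreement survives.

1, 2, 3, 4, 5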